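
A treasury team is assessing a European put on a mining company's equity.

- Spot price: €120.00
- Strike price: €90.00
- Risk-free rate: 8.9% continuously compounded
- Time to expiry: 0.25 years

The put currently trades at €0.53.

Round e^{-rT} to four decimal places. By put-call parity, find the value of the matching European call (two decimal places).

€32.51

e^(−rT) = e^(−0.089·0.25) = 0.9780
Put-call parity: C − P = S − K·e^(−rT) = 120 − 90·0.9780 = 120 − 88.0200 = 31.9800
C = P + (C − P) = 0.53 + (31.9800) = 32.5100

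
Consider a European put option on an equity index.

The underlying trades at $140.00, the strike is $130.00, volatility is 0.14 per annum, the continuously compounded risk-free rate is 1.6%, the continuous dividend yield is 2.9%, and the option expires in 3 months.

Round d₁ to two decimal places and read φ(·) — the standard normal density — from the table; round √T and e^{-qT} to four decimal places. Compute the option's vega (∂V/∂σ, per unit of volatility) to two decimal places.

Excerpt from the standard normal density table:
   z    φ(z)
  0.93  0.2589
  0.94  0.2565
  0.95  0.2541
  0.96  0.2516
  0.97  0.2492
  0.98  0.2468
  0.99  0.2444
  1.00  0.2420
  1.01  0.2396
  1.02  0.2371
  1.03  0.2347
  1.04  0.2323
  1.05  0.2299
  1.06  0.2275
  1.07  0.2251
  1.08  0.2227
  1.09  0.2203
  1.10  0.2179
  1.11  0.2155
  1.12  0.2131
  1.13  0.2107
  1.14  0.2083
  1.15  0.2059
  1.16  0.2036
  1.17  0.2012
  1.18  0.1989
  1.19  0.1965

15.98

σ√T = 0.14·√0.25 = 0.0700
d₁ = [ln(140/130) + (0.016 − 0.029 + 0.14²/2)·0.25] / 0.0700 = [0.0741 − 0.0008] / 0.0700 = 1.0473 which rounds to 1.05
√T = √0.25 = 0.5000
φ(d₁) = φ(1.05) = 0.2299
e^(−qT) = e^(−0.029·0.25) = 0.9928
vega = S·e^(−qT)·φ(d₁)·√T = 140·0.9928·0.2299·0.5000 = 15.9771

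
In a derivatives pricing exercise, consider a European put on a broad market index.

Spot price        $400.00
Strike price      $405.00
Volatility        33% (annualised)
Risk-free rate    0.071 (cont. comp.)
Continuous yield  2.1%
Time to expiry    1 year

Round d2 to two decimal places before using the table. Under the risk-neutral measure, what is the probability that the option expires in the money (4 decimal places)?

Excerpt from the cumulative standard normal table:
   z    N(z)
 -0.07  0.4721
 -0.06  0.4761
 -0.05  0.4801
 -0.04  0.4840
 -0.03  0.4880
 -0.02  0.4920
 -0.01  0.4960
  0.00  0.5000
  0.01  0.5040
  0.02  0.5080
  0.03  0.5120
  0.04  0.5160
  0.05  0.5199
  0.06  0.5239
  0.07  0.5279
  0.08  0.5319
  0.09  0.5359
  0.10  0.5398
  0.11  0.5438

T = 1;  σ√T = 0.3300
d₁ = [ln(400/405) + (0.071 − 0.021 + ½·0.33²)·1] / (σ√T) = (-0.0124 + 0.1044) / 0.3300 = 0.2789 → 0.28
d₂ = 0.2789 − 0.3300 = -0.0511 → -0.05
Risk-neutral Pr[S_T < K] = N(−d₂) = N(0.05) = 0.5199

0.5199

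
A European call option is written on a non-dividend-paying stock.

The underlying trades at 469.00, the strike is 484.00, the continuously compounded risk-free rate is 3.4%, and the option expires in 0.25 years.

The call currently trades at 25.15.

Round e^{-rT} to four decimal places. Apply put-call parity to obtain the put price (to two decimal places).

e^(−rT) = e^(−0.034·0.25) = 0.9915
Put-call parity: C − P = S − K·e^(−rT) = 469 − 484·0.9915 = 469 − 479.8860 = -10.8860
P = C − (C − P) = 25.15 − (-10.8860) = 36.0360

36.04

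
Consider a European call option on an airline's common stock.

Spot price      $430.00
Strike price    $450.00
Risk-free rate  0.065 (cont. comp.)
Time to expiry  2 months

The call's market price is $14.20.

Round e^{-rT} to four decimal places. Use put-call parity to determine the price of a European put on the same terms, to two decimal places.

$29.34

exp(−rT) = exp(−0.065·0.1667) = 0.9892
Put-call parity: C − P = S − K·e^(−rT) = 430 − 450·0.9892 = 430 − 445.1400 = -15.1400
P = C − (C − P) = 14.20 − (-15.1400) = 29.3400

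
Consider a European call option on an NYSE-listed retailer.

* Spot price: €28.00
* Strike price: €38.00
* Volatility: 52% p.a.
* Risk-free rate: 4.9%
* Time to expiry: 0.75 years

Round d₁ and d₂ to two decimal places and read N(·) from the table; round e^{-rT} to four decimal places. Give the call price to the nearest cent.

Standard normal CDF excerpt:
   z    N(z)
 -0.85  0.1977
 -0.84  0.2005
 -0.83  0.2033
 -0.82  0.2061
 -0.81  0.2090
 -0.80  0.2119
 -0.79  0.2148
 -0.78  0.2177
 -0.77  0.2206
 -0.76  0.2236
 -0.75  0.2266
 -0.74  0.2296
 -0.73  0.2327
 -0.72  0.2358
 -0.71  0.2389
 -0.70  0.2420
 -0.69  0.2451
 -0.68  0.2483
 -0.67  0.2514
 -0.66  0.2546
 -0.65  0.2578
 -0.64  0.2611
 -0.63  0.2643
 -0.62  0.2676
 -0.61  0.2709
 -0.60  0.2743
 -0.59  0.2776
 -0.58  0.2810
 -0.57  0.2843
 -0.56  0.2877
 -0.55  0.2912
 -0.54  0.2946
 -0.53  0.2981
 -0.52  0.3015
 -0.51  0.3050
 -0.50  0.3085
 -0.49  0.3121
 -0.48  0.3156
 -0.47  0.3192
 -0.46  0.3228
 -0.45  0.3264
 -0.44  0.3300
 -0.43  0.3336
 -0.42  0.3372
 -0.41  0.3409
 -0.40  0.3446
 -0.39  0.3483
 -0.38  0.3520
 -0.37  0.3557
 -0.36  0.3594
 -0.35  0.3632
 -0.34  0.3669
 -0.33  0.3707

€2.41

T = 0.75;  σ√T = 0.4503
d₁ = [ln(28/38) + (0.049 + ½·0.52²)·0.75] / (σ√T) = (-0.3054 + 0.1382) / 0.4503 = -0.3714 ≈ -0.37
d₂ = -0.3714 − 0.4503 = -0.8217 ≈ -0.82
e^(−rT) = e^(−0.049·0.75) = 0.9639
C = 28·N(-0.37) − 38·0.9639·N(-0.82) = 28·0.3557 − 38·0.9639·0.2061 = 9.9596 − 7.5491 = 2.4105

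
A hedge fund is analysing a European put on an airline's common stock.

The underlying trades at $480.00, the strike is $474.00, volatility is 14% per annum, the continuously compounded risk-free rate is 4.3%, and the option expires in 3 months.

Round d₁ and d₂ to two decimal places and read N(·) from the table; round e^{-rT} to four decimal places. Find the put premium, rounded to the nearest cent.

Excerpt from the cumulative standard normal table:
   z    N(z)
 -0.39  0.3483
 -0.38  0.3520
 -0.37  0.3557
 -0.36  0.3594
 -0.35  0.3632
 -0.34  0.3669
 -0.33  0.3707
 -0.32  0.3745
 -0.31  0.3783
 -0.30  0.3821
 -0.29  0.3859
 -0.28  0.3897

$8.44

T = 0.25;  σ√T = 0.0700
ln(S/K) + (r + σ²/2)T = ln(480/474) + (0.043 + 0.14²/2)·0.25 = 0.0126 + 0.0132 = 0.0258
d₁ = 0.0258 / 0.0700 = 0.3683 which rounds to 0.37
d₂ = d₁ − σ√T = 0.3683 − 0.0700 = 0.2983 which rounds to 0.30
e^(−rT) = e^(−0.043·0.25) = 0.9893
N(−d₂) = N(-0.30) = 0.3821;  N(−d₁) = N(-0.37) = 0.3557
P = 474·0.9893·0.3821 − 480·0.3557 = 179.1775 − 170.7360 = 8.4415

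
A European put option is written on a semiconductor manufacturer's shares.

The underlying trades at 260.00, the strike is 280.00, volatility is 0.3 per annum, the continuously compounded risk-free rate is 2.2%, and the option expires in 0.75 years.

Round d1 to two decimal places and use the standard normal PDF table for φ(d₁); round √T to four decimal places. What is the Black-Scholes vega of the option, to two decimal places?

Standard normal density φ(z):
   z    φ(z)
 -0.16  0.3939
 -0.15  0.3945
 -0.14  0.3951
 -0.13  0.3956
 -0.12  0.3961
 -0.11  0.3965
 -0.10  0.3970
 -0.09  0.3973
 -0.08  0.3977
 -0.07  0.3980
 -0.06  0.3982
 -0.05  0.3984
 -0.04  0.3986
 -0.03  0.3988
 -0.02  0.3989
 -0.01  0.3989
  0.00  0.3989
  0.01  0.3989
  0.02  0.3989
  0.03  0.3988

σ√T = 0.3 × 0.8660 = 0.2598
d₁ = [ln(260/280) + (0.022 + ½·0.3²)·0.75] / (σ√T) = (-0.0741 + 0.0503) / 0.2598 = -0.0918 ⇒ -0.09
√T = √0.75 = 0.8660
φ(d₁) = φ(-0.09) = 0.3973
vega = S·φ(d₁)·√T = 260·0.3973·0.8660 = 89.4561

89.46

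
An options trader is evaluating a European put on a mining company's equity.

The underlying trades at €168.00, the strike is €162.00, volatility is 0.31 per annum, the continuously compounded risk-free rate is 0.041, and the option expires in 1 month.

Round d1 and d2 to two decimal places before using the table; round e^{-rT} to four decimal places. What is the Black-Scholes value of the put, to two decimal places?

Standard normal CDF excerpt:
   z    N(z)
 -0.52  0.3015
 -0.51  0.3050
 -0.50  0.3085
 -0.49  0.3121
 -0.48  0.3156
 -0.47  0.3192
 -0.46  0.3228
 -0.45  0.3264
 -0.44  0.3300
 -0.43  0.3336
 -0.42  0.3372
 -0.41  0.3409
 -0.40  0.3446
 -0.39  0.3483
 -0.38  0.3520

€3.20

σ√T = 0.31·√0.08333 = 0.0895
ln(S/K) + (r + σ²/2)T = ln(168/162) + (0.041 + 0.31²/2)·0.08333 = 0.0364 + 0.0074 = 0.0438
d₁ = 0.0438 / 0.0895 = 0.4893 → 0.49
d₂ = d₁ − σ√T = 0.4893 − 0.0895 = 0.3998 → 0.40
exp(−rT) = exp(−0.041·0.08333) = 0.9966
P = 162·0.9966·N(-0.40) − 168·N(-0.49) = 162·0.9966·0.3446 − 168·0.3121 = 55.6354 − 52.4328 = 3.2026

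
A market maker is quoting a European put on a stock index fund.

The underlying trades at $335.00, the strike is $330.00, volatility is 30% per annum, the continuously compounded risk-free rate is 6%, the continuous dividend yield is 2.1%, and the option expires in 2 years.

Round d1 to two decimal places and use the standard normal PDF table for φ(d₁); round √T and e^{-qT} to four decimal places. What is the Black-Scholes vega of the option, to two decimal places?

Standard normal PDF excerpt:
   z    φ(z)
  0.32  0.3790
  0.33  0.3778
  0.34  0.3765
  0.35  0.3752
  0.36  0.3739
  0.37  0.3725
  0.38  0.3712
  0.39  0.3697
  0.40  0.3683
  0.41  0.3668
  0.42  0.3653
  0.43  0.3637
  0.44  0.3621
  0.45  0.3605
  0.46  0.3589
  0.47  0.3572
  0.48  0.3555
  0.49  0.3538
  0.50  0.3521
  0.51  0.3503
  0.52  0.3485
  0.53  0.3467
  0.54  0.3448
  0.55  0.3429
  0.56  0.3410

165.22

σ√T = 0.3·√2 = 0.4243
d₁ = [ln(335/330) + (0.06 − 0.021 + 0.3²/2)·2] / 0.4243 = [0.0150 + 0.1680] / 0.4243 = 0.4314 → 0.43
√T = √2 = 1.4142
φ(d₁) = φ(0.43) = 0.3637
exp(−qT) = exp(−0.021·2) = 0.9589
vega = S·exp(−qT)·φ(d₁)·√T = 335·0.9589·0.3637·1.4142 = 165.2237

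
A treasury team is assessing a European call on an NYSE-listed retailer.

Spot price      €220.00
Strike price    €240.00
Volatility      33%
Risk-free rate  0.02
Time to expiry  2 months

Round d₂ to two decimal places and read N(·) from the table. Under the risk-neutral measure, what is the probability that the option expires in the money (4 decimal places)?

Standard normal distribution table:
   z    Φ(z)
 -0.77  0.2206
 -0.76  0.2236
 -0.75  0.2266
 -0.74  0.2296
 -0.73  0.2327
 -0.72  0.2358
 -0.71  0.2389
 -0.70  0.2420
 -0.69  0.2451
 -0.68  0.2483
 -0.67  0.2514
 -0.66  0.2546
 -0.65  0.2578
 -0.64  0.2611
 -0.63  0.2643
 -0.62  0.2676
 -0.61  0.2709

0.2451

T = 0.1667;  σ√T = 0.1347
d₁ = [ln(220/240) + (0.02 + ½·0.33²)·0.1667] / (σ√T) = (-0.0870 + 0.0124) / 0.1347 = -0.5538 ≈ -0.55
d₂ = -0.5538 − 0.1347 = -0.6885 ≈ -0.69
Risk-neutral Pr[S_T > K] = N(d₂) = N(-0.69) = 0.2451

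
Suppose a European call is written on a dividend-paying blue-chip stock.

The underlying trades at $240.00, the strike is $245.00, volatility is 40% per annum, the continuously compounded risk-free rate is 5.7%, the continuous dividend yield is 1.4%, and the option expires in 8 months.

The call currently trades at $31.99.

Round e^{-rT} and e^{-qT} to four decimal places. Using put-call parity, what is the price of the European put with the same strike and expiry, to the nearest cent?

$30.08

exp(−qT) = exp(−0.014·0.6667) = 0.9907;  exp(−rT) = exp(−0.057·0.6667) = 0.9627
Put-call parity: C − P = S·e^(−qT) − K·e^(−rT) = 240·0.9907 − 245·0.9627 = 237.7680 − 235.8615 = 1.9065
P = C − (C − P) = 31.99 − (1.9065) = 30.0835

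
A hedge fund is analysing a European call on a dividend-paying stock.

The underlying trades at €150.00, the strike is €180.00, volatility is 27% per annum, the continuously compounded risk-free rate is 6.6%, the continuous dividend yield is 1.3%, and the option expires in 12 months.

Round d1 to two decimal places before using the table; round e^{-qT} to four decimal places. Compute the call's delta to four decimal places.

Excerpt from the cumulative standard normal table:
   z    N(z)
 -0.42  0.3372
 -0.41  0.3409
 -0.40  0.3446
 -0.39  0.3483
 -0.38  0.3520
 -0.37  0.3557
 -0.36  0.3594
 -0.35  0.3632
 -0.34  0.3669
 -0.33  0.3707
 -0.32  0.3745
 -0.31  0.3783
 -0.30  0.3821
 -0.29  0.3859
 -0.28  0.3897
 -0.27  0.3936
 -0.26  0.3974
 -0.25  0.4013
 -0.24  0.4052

σ√T = 0.27·√1 = 0.2700
d₁ = [ln(150/180) + (0.066 − 0.013 + 0.27²/2)·1] / 0.2700 = [-0.1823 + 0.0895] / 0.2700 = -0.3440 which rounds to -0.34
N(d₁) = N(-0.34) = 0.3669
Δ_call = e^(−qT)·N(d₁) = 0.9871·0.3669 = 0.3622

0.3622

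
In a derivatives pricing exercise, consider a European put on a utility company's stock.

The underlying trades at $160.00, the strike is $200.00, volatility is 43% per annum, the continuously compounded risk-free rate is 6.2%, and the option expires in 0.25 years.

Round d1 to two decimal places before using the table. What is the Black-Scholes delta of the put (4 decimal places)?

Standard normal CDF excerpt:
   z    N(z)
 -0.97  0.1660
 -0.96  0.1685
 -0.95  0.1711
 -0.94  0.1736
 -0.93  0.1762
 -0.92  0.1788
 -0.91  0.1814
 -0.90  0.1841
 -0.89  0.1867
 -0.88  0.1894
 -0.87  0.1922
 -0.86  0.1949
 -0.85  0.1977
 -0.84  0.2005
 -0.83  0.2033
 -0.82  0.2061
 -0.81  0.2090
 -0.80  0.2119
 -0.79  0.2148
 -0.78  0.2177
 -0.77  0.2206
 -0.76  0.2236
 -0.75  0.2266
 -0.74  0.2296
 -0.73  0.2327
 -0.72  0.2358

σ√T = 0.43·√0.25 = 0.2150
d₁ = [ln(160/200) + (0.062 + 0.43²/2)·0.25] / 0.2150 = [-0.2231 + 0.0386] / 0.2150 = -0.8583 which rounds to -0.86
N(d₁) = N(-0.86) = 0.1949
Δ_put = N(d₁) − 1 = 0.1949 − 1 = -0.8051

-0.8051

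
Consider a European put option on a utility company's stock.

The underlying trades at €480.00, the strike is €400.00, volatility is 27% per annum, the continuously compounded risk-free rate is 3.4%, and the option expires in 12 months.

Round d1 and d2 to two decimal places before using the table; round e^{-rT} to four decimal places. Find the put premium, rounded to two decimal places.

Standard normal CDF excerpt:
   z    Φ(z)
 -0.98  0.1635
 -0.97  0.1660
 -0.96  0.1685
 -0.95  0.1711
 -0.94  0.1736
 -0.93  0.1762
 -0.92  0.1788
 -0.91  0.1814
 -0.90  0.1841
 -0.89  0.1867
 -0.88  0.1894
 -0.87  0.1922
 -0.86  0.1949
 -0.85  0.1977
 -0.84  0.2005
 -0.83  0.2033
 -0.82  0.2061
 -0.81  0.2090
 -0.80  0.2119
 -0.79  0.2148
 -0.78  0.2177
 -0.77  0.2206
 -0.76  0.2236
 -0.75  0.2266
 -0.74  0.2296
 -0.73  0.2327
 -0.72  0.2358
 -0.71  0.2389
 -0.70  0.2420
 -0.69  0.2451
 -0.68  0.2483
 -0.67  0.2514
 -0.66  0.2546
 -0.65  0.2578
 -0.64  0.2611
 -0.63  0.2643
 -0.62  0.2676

€13.87

σ√T = 0.27·√1 = 0.2700
d₁ = [ln(480/400) + (0.034 + 0.27²/2)·1] / 0.2700 = [0.1823 + 0.0705] / 0.2700 = 0.9362 which rounds to 0.94
d₂ = d₁ − σ√T = 0.9362 − 0.2700 = 0.6662 which rounds to 0.67
e^(−rT) = e^(−0.034·1) = 0.9666
P = 400·0.9666·N(-0.67) − 480·N(-0.94) = 400·0.9666·0.2514 − 480·0.1736 = 97.2013 − 83.3280 = 13.8733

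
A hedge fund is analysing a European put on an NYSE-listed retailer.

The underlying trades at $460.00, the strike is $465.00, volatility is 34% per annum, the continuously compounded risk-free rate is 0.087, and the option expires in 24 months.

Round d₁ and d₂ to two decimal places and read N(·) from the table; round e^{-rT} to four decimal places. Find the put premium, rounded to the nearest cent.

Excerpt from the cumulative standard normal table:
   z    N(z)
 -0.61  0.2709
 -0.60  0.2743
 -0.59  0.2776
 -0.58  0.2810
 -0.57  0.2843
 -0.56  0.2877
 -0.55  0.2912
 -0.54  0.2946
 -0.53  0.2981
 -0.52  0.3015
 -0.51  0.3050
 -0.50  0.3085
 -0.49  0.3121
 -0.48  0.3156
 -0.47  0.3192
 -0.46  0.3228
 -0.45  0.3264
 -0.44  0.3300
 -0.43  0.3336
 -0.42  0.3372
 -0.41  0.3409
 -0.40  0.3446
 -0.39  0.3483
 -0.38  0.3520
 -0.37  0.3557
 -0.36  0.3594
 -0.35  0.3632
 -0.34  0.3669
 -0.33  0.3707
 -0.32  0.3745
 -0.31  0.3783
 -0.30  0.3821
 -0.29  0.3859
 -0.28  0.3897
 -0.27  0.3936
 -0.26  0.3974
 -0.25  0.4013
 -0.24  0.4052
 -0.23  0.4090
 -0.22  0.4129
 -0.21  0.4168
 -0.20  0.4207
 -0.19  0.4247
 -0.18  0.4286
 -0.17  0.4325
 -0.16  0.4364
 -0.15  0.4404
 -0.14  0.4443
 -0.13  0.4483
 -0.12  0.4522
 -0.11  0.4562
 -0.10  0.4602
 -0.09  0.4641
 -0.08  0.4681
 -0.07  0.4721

σ√T = 0.34 × 1.4142 = 0.4808
d₁ = [ln(460/465) + (0.087 + 0.34²/2)·2] / 0.4808 = [-0.0108 + 0.2896] / 0.4808 = 0.5798 ⇒ 0.58
d₂ = d₁ − σ√T = 0.5798 − 0.4808 = 0.0990 ⇒ 0.10
e^(−rT) = e^(−0.087·2) = 0.8403
P = 465·0.8403·N(-0.10) − 460·N(-0.58) = 465·0.8403·0.4602 − 460·0.2810 = 179.8183 − 129.2600 = 50.5583

$50.56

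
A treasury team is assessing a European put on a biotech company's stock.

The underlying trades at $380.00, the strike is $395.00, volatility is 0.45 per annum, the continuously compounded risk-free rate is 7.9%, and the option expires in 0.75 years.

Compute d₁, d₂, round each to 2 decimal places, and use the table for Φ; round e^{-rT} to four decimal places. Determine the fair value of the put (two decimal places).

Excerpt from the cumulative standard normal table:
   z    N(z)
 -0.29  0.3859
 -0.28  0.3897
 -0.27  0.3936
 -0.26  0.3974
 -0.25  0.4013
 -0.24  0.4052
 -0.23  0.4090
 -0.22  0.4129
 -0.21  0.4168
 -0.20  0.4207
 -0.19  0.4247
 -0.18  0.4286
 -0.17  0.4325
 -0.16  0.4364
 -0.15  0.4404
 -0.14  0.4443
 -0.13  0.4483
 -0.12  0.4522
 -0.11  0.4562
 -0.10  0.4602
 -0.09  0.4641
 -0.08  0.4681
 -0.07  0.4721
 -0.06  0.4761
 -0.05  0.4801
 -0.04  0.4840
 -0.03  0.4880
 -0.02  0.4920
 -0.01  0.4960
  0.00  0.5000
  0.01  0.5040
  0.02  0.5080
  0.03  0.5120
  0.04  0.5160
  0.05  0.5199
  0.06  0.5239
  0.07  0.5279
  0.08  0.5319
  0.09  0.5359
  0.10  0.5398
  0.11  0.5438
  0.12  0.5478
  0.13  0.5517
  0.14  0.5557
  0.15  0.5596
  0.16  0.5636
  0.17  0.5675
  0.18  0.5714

$54.39

σ√T = 0.45 × 0.8660 = 0.3897
d₁ = [ln(380/395) + (0.079 + 0.45²/2)·0.75] / 0.3897 = [-0.0387 + 0.1352] / 0.3897 = 0.2475 which rounds to 0.25
d₂ = d₁ − σ√T = 0.2475 − 0.3897 = -0.1422 which rounds to -0.14
e^(−rT) = e^(−0.079·0.75) = 0.9425
P = 395·0.9425·N(0.14) − 380·N(-0.25) = 395·0.9425·0.5557 − 380·0.4013 = 206.8802 − 152.4940 = 54.3862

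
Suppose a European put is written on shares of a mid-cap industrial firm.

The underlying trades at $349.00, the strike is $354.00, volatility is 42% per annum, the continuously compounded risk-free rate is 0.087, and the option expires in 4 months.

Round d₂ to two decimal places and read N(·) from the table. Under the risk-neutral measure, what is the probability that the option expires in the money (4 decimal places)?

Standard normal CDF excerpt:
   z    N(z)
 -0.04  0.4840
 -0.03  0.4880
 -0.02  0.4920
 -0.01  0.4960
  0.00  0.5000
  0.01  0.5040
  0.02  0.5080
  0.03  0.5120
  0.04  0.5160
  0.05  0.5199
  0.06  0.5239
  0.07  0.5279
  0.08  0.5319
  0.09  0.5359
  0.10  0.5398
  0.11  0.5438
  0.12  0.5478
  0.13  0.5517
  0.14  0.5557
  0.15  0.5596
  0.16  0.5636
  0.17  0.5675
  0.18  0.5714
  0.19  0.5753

σ√T = 0.42 × 0.5774 = 0.2425
d₁ = [ln(349/354) + (0.087 + ½·0.42²)·0.3333] / (σ√T) = (-0.0142 + 0.0584) / 0.2425 = 0.1822 → 0.18
d₂ = 0.1822 − 0.2425 = -0.0603 → -0.06
Risk-neutral Pr[S_T < K] = N(−d₂) = N(0.06) = 0.5239

0.5239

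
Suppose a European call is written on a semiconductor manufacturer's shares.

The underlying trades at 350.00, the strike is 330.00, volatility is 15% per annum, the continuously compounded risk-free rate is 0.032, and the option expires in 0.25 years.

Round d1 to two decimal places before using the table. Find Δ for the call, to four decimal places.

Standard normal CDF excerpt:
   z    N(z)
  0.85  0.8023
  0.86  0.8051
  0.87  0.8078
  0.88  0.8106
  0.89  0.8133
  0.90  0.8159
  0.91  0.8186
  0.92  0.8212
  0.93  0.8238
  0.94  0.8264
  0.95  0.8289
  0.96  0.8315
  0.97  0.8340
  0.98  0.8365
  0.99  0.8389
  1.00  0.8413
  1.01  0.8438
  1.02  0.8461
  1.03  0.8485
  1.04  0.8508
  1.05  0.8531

σ√T = 0.15 × 0.5000 = 0.0750
ln(S/K) + (r + σ²/2)T = ln(350/330) + (0.032 + 0.15²/2)·0.25 = 0.0588 + 0.0108 = 0.0697
d₁ = 0.0697 / 0.0750 = 0.9287 → 0.93
N(d₁) = N(0.93) = 0.8238
Δ_call = N(d₁) = 0.8238

0.8238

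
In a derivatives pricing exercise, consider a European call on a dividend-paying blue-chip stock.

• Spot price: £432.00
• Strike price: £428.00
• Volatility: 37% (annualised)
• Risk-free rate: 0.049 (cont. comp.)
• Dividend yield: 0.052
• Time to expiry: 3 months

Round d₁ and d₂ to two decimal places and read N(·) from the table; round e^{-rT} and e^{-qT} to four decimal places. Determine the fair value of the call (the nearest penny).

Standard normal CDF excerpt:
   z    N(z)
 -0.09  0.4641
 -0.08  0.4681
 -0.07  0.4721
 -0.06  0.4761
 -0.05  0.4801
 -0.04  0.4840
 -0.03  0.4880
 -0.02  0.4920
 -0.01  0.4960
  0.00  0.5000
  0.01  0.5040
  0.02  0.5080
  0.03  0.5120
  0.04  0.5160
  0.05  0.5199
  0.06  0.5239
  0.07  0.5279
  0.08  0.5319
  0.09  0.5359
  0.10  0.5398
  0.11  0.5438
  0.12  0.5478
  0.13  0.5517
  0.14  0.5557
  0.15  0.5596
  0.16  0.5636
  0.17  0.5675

σ√T = 0.37 × 0.5000 = 0.1850
d₁ = [ln(432/428) + (0.049 − 0.052 + 0.37²/2)·0.25] / 0.1850 = [0.0093 + 0.0164] / 0.1850 = 0.1387 → 0.14
d₂ = d₁ − σ√T = 0.1387 − 0.1850 = -0.0463 → -0.05
exp(−qT) = exp(−0.052·0.25) = 0.9871;  exp(−rT) = exp(−0.049·0.25) = 0.9878
N(d₁) = N(0.14) = 0.5557;  N(d₂) = N(-0.05) = 0.4801
C = 432·0.9871·0.5557 − 428·0.9878·0.4801 = 236.9656 − 202.9759 = 33.9897

£33.99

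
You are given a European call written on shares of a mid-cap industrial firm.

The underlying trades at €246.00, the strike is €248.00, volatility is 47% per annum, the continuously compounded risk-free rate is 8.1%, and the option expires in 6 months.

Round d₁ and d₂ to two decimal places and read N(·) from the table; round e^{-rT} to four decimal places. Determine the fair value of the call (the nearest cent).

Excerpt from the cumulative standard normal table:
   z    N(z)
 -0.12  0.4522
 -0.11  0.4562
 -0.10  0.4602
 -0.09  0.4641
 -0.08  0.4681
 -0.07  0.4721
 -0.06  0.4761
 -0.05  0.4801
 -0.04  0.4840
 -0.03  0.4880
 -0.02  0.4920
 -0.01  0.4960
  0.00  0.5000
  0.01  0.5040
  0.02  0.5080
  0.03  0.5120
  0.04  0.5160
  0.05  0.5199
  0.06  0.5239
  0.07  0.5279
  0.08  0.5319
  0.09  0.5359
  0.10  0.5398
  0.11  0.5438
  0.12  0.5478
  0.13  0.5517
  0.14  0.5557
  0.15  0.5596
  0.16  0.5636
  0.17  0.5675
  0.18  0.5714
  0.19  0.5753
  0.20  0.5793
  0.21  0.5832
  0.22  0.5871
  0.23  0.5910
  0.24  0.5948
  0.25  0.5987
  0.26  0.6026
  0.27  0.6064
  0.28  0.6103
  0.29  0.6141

T = 0.5;  σ√T = 0.3323
d₁ = [ln(246/248) + (0.081 + 0.47²/2)·0.5] / 0.3323 = [-0.0081 + 0.0957] / 0.3323 = 0.2637 → 0.26
d₂ = d₁ − σ√T = 0.2637 − 0.3323 = -0.0687 → -0.07
e^(−rT) = e^(−0.081·0.5) = 0.9603
C = 246·N(0.26) − 248·0.9603·N(-0.07) = 246·0.6026 − 248·0.9603·0.4721 = 148.2396 − 112.4327 = 35.8069

€35.81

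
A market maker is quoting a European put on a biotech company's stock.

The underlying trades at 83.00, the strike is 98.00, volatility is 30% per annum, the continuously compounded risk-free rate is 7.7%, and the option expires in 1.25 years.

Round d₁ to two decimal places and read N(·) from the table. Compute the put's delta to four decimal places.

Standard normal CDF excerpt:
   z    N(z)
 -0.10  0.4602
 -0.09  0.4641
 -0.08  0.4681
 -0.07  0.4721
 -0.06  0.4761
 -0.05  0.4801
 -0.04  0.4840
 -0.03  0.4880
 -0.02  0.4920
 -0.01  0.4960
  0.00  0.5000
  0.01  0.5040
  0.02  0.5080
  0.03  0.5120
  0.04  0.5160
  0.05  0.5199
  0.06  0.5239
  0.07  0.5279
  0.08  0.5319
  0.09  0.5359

σ√T = 0.3·√1.25 = 0.3354
ln(S/K) + (r + σ²/2)T = ln(83/98) + (0.077 + 0.3²/2)·1.25 = -0.1661 + 0.1525 = -0.0136
d₁ = -0.0136 / 0.3354 = -0.0406 ≈ -0.04
N(d₁) = N(-0.04) = 0.4840
Δ_put = N(d₁) − 1 = 0.4840 − 1 = -0.5160

-0.5160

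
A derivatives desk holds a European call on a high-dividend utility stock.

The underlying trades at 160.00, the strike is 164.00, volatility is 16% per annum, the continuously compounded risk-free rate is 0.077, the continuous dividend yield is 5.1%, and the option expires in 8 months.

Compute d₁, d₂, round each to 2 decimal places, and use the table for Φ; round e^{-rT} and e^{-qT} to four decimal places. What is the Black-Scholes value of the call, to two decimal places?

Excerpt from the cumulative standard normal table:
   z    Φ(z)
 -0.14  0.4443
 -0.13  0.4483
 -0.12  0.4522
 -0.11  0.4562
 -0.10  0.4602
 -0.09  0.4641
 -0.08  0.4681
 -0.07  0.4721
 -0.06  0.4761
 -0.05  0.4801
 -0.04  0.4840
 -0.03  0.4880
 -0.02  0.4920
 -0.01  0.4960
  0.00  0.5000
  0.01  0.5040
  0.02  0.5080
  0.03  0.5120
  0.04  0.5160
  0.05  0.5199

σ√T = 0.16·√0.6667 = 0.1306
ln(S/K) + (r − q + σ²/2)T = ln(160/164) + (0.077 − 0.051 + 0.16²/2)·0.6667 = -0.0247 + 0.0259 = 0.0012
d₁ = 0.0012 / 0.1306 = 0.0090 ≈ 0.01
d₂ = d₁ − σ√T = 0.0090 − 0.1306 = -0.1217 ≈ -0.12
e^(−qT) = e^(−0.051·0.6667) = 0.9666;  e^(−rT) = e^(−0.077·0.6667) = 0.9500
C = 160·0.9666·N(0.01) − 164·0.9500·N(-0.12) = 160·0.9666·0.5040 − 164·0.9500·0.4522 = 77.9466 − 70.4528 = 7.4939

7.49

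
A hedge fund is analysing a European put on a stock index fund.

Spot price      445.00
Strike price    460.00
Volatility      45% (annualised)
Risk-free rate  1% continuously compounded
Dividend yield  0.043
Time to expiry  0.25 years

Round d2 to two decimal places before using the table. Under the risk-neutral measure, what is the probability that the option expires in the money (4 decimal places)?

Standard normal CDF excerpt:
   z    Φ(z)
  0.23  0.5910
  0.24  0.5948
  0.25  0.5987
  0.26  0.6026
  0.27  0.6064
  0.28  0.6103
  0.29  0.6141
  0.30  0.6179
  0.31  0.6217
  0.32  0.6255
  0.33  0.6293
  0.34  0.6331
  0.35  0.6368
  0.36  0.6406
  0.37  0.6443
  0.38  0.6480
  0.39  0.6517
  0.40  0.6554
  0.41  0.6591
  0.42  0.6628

σ√T = 0.45 × 0.5000 = 0.2250
d₁ = [ln(445/460) + (0.01 − 0.043 + 0.45²/2)·0.25] / 0.2250 = [-0.0332 + 0.0171] / 0.2250 = -0.0715 which rounds to -0.07
d₂ = d₁ − σ√T = -0.0715 − 0.2250 = -0.2965 which rounds to -0.30
Risk-neutral Pr[S_T < K] = N(−d₂) = N(0.30) = 0.6179

0.6179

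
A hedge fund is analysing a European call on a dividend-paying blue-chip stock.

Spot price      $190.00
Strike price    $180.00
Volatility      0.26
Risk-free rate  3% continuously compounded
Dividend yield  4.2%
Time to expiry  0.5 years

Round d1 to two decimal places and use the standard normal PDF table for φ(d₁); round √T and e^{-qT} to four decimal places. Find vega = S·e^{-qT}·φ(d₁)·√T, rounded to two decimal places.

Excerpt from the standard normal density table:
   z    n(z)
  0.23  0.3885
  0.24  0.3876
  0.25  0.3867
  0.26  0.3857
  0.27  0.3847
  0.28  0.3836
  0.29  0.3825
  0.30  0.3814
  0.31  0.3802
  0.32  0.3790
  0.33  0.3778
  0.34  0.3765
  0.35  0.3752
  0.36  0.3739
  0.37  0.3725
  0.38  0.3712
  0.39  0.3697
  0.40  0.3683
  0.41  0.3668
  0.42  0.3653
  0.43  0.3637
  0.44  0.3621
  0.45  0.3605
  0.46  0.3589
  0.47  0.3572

σ√T = 0.26 × 0.7071 = 0.1838
d₁ = [ln(190/180) + (0.03 − 0.042 + 0.26²/2)·0.5] / 0.1838 = [0.0541 + 0.0109] / 0.1838 = 0.3534 → 0.35
√T = √0.5 = 0.7071
φ(d₁) = φ(0.35) = 0.3752
exp(−qT) = exp(−0.042·0.5) = 0.9792
vega = S·exp(−qT)·φ(d₁)·√T = 190·0.9792·0.3752·0.7071 = 49.3593
(Vega is the same for a European call and put with the same parameters.)

49.36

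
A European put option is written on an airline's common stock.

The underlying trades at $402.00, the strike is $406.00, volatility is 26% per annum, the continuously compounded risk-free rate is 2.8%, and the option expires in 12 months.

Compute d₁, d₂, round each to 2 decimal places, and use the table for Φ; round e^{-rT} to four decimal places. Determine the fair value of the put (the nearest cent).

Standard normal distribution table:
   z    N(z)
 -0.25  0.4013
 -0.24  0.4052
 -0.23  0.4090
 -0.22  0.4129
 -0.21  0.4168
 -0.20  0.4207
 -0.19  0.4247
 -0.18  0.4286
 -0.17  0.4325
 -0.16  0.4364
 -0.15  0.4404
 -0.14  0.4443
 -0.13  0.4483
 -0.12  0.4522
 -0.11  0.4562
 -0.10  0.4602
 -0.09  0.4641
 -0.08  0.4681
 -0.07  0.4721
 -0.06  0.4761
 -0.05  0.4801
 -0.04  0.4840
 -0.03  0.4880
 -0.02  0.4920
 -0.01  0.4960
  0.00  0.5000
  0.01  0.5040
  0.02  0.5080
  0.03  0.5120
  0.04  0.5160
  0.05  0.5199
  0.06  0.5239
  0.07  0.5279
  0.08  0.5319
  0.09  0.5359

$37.71

σ√T = 0.26·√1 = 0.2600
d₁ = [ln(402/406) + (0.028 + 0.26²/2)·1] / 0.2600 = [-0.0099 + 0.0618] / 0.2600 = 0.1996 which rounds to 0.20
d₂ = d₁ − σ√T = 0.1996 − 0.2600 = -0.0604 which rounds to -0.06
e^(−rT) = e^(−0.028·1) = 0.9724
P = 406·0.9724·N(0.06) − 402·N(-0.20) = 406·0.9724·0.5239 − 402·0.4207 = 206.8328 − 169.1214 = 37.7114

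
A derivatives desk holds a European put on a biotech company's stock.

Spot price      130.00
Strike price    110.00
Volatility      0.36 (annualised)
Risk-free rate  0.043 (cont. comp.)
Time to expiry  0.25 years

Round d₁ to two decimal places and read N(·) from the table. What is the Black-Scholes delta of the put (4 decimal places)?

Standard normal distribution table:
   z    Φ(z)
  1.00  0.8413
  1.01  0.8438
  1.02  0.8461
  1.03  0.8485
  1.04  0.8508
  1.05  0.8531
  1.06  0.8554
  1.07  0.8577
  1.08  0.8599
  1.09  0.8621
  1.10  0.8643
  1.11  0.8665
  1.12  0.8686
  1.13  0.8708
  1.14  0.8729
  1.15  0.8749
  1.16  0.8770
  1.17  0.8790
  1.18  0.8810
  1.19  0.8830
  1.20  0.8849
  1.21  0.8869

T = 0.25;  σ√T = 0.1800
d₁ = [ln(130/110) + (0.043 + 0.36²/2)·0.25] / 0.1800 = [0.1671 + 0.0269] / 0.1800 = 1.0778 ≈ 1.08
N(d₁) = N(1.08) = 0.8599
Δ_put = N(d₁) − 1 = 0.8599 − 1 = -0.1401

-0.1401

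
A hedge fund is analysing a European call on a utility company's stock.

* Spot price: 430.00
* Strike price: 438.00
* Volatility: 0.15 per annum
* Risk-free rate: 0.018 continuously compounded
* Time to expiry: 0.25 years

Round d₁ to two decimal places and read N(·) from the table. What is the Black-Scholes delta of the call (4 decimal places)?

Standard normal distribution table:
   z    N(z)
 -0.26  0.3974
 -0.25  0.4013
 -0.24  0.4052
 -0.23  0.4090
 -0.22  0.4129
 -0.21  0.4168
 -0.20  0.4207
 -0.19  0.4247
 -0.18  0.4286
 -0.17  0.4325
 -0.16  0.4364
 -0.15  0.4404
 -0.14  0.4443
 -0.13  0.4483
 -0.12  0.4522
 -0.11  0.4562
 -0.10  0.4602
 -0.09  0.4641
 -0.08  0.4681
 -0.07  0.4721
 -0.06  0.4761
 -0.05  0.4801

0.4404

σ√T = 0.15 × 0.5000 = 0.0750
d₁ = [ln(430/438) + (0.018 + ½·0.15²)·0.25] / (σ√T) = (-0.0184 + 0.0073) / 0.0750 = -0.1483 ≈ -0.15
N(d₁) = N(-0.15) = 0.4404
Δ_call = N(d₁) = 0.4404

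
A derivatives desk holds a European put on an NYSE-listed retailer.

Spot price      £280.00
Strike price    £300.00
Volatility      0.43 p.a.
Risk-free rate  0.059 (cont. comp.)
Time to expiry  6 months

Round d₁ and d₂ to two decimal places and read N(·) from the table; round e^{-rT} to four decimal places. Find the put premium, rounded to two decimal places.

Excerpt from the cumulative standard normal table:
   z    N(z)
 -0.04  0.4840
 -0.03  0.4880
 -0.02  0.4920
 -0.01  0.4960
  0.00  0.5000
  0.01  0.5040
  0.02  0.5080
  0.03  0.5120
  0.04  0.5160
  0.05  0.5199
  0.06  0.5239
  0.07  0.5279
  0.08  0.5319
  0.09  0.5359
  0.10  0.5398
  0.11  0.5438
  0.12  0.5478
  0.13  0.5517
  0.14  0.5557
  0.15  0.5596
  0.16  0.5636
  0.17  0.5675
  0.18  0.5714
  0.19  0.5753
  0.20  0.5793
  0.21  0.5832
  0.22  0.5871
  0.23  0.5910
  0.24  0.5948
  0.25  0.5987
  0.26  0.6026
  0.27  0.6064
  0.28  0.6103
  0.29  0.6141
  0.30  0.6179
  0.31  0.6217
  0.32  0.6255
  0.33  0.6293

T = 0.5;  σ√T = 0.3041
d₁ = [ln(280/300) + (0.059 + 0.43²/2)·0.5] / 0.3041 = [-0.0690 + 0.0757] / 0.3041 = 0.0221 → 0.02
d₂ = d₁ − σ√T = 0.0221 − 0.3041 = -0.2819 → -0.28
exp(−rT) = exp(−0.059·0.5) = 0.9709
N(−d₂) = N(0.28) = 0.6103;  N(−d₁) = N(-0.02) = 0.4920
P = 300·0.9709·0.6103 − 280·0.4920 = 177.7621 − 137.7600 = 40.0021

£40.00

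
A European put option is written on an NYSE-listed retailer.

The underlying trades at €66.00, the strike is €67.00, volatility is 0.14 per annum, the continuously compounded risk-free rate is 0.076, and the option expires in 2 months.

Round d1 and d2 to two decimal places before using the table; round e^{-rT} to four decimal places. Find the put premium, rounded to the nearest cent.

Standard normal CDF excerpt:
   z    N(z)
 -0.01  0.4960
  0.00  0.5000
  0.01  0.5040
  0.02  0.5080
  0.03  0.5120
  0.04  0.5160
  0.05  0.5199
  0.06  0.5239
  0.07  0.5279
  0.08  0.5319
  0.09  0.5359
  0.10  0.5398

€1.66

σ√T = 0.14·√0.1667 = 0.0572
d₁ = [ln(66/67) + (0.076 + 0.14²/2)·0.1667] / 0.0572 = [-0.0150 + 0.0143] / 0.0572 = -0.0129 ⇒ -0.01
d₂ = d₁ − σ√T = -0.0129 − 0.0572 = -0.0701 ⇒ -0.07
e^(−rT) = e^(−0.076·0.1667) = 0.9874
N(−d₂) = N(0.07) = 0.5279;  N(−d₁) = N(0.01) = 0.5040
P = 67·0.9874·0.5279 − 66·0.5040 = 34.9236 − 33.2640 = 1.6596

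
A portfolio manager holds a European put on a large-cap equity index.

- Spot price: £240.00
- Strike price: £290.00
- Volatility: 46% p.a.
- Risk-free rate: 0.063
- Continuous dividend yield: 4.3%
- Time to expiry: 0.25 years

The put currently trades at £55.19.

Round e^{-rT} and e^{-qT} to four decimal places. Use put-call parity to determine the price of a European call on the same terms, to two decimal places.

£7.15

e^(−qT) = e^(−0.043·0.25) = 0.9893;  e^(−rT) = e^(−0.063·0.25) = 0.9844
Put-call parity: C − P = S·e^(−qT) − K·e^(−rT) = 240·0.9893 − 290·0.9844 = 237.4320 − 285.4760 = -48.0440
C = P + (C − P) = 55.19 + (-48.0440) = 7.1460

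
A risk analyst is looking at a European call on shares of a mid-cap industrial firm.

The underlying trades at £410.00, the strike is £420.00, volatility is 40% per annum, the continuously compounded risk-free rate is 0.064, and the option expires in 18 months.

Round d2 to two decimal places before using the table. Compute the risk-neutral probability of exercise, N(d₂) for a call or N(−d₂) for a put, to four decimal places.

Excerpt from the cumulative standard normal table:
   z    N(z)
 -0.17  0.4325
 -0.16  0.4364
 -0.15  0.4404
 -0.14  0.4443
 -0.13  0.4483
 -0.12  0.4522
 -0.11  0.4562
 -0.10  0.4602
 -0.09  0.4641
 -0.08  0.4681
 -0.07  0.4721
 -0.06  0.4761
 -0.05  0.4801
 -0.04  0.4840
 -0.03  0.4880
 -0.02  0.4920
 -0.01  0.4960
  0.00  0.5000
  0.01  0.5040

0.4602

σ√T = 0.4 × 1.2247 = 0.4899
ln(S/K) + (r + σ²/2)T = ln(410/420) + (0.064 + 0.4²/2)·1.5 = -0.0241 + 0.2160 = 0.1919
d₁ = 0.1919 / 0.4899 = 0.3917 → 0.39
d₂ = d₁ − σ√T = 0.3917 − 0.4899 = -0.0982 → -0.10
Pr(exercise) under Q = N(d₂) = 0.4602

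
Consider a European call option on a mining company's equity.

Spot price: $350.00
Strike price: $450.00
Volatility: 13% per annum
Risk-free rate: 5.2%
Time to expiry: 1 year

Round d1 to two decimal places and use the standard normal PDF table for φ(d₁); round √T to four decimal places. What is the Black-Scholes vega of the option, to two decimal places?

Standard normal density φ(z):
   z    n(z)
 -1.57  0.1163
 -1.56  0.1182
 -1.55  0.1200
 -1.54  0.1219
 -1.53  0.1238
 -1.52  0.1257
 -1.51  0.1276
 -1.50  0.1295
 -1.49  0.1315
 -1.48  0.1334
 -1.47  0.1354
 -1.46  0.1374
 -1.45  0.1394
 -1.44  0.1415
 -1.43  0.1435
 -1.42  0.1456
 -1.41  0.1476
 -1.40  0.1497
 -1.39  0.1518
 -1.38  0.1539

σ√T = 0.13·√1 = 0.1300
d₁ = [ln(350/450) + (0.052 + 0.13²/2)·1] / 0.1300 = [-0.2513 + 0.0604] / 0.1300 = -1.4682 which rounds to -1.47
√T = √1 = 1.0000
φ(d₁) = φ(-1.47) = 0.1354
vega = S·φ(d₁)·√T = 350·0.1354·1.0000 = 47.3900
(Vega is the same for a European call and put with the same parameters.)

47.39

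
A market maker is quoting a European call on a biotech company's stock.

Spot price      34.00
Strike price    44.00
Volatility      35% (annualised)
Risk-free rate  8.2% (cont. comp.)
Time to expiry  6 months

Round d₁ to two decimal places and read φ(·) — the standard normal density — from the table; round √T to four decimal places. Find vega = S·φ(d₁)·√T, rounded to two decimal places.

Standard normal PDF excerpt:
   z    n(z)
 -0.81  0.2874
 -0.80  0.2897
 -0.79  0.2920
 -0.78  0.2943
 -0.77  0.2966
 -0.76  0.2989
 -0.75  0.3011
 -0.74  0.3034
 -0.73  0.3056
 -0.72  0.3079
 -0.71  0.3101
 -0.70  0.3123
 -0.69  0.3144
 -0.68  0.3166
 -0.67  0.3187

T = 0.5;  σ√T = 0.2475
d₁ = [ln(34/44) + (0.082 + 0.35²/2)·0.5] / 0.2475 = [-0.2578 + 0.0716] / 0.2475 = -0.7524 → -0.75
√T = √0.5 = 0.7071
φ(d₁) = φ(-0.75) = 0.3011
vega = S·φ(d₁)·√T = 34·0.3011·0.7071 = 7.2389

7.24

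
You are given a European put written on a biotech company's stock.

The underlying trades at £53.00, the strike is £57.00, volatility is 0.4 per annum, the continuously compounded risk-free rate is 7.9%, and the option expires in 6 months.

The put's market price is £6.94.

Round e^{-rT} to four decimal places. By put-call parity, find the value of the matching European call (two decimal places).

e^(−rT) = e^(−0.079·0.5) = 0.9613
Put-call parity: C − P = S − K·e^(−rT) = 53 − 57·0.9613 = 53 − 54.7941 = -1.7941
C = P + (C − P) = 6.94 + (-1.7941) = 5.1459

£5.15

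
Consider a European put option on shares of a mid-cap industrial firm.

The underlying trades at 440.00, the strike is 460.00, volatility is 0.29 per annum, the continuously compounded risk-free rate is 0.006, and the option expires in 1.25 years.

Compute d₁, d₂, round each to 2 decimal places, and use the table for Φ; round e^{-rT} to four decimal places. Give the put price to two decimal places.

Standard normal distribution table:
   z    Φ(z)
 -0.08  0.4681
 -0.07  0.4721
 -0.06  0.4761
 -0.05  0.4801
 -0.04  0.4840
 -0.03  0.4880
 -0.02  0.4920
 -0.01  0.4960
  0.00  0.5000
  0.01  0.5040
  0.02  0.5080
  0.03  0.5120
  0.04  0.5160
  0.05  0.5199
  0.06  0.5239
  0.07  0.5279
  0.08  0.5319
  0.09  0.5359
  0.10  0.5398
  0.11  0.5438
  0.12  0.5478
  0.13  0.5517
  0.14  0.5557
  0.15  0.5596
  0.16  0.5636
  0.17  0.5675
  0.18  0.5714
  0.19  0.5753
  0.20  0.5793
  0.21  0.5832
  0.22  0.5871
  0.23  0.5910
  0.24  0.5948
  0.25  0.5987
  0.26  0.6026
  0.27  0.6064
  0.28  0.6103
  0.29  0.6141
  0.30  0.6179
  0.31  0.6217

67.39

T = 1.25;  σ√T = 0.3242
d₁ = [ln(440/460) + (0.006 + ½·0.29²)·1.25] / (σ√T) = (-0.0445 + 0.0601) / 0.3242 = 0.0481 ≈ 0.05
d₂ = 0.0481 − 0.3242 = -0.2761 ≈ -0.28
exp(−rT) = exp(−0.006·1.25) = 0.9925
P = 460·0.9925·N(0.28) − 440·N(-0.05) = 460·0.9925·0.6103 − 440·0.4801 = 278.6325 − 211.2440 = 67.3885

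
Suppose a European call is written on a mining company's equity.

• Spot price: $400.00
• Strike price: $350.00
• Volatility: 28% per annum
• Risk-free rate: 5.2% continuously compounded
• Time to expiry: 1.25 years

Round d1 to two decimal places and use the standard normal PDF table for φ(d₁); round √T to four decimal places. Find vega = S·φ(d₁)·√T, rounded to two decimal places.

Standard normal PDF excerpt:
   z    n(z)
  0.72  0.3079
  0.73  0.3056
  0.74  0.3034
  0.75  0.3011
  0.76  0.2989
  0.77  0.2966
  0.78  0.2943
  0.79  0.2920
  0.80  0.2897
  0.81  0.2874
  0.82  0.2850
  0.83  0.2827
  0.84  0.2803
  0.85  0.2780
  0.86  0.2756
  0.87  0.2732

130.58

T = 1.25;  σ√T = 0.3130
d₁ = [ln(400/350) + (0.052 + 0.28²/2)·1.25] / 0.3130 = [0.1335 + 0.1140] / 0.3130 = 0.7907 ≈ 0.79
√T = √1.25 = 1.1180
φ(d₁) = φ(0.79) = 0.2920
vega = S·φ(d₁)·√T = 400·0.2920·1.1180 = 130.5824
(The put has the same vega.)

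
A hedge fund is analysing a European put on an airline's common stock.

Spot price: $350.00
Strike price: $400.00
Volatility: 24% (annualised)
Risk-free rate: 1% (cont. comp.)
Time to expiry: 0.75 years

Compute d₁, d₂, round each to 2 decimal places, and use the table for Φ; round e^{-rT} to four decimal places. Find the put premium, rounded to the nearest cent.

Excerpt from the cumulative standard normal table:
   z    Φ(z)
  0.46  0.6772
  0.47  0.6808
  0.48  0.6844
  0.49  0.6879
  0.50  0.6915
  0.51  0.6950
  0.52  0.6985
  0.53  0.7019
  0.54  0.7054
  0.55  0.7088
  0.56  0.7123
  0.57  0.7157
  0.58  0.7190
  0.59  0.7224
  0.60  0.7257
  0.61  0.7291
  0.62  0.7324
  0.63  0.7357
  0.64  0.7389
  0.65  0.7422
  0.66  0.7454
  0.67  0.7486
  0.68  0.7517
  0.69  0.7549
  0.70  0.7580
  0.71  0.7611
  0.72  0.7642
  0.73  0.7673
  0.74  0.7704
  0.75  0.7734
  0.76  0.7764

T = 0.75;  σ√T = 0.2078
ln(S/K) + (r + σ²/2)T = ln(350/400) + (0.01 + 0.24²/2)·0.75 = -0.1335 + 0.0291 = -0.1044
d₁ = -0.1044 / 0.2078 = -0.5024 which rounds to -0.50
d₂ = d₁ − σ√T = -0.5024 − 0.2078 = -0.7103 which rounds to -0.71
e^(−rT) = e^(−0.01·0.75) = 0.9925
N(−d₂) = N(0.71) = 0.7611;  N(−d₁) = N(0.50) = 0.6915
P = 400·0.9925·0.7611 − 350·0.6915 = 302.1567 − 242.0250 = 60.1317

$60.13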